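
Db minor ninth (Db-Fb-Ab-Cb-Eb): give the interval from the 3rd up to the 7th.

The 3rd is Fb and the 7th is Cb.
From Fb to Cb is 7 semitones, exactly the perfect fifth.

P5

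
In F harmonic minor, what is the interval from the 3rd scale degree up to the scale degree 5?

F harmonic minor: F G A♭ B♭ C D♭ E.
The 3rd scale degree is A♭ and the 5th degree is C.
A♭ up to C spans 3 letter names and 4 semitones — a major third.

major third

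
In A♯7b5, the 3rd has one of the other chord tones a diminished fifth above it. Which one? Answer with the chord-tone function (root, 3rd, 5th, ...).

7th

A♯7b5: A♯–C𝄪–E–G♯.
The 3rd is C𝄪. A diminished fifth above C𝄪 is G♯.
G♯ is the chord's 7th.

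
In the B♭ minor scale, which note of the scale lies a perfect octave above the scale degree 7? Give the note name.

Ab

The scale is B♭ C D♭ E♭ F G♭ A♭.
The scale degree 7 is A♭; a perfect octave above that is A♭ — scale degree 7.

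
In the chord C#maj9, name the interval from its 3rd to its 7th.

perfect 5th

The chord tones of C#maj9 (C# major ninth) are C# E# G# B# D#.
So we need the interval from E# up to B#.
E# up to B# spans 5 letter names and 7 semitones — a perfect fifth.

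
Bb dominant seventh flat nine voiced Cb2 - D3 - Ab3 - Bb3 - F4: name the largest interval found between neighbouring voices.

Adjacent intervals: Cb2→D3 = augmented ninth; D3→Ab3 = diminished fifth; Ab3→Bb3 = major second; Bb3→F4 = perfect fifth.
The largest is Cb2 to D3, an augmented ninth (15 semitones).

augmented ninth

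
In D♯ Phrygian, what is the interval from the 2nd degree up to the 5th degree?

A4

Spelling D♯ Phrygian: D♯ E F♯ G♯ A♯ B C♯.
That puts E below A♯.
E up to A♯ is 6 semitones, a half step wider than a perfect fourth, so the interval is augmented.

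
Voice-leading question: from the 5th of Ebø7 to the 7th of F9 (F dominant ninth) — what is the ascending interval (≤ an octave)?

augmented fourth

The 5th of Ebø7 is Bbb; the 7th of F9 (F dominant ninth) is Eb.
4 letter names make it a fourth; at 6 semitones (a half step wider than perfect) the quality is augmented.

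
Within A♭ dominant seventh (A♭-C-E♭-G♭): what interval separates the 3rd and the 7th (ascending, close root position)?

diminished fifth

So we need the interval from C up to G♭.
From C to G♭: 6 semitones over a fifth = diminished.
That tritone between 3rd and 7th is what gives the dominant seventh its pull toward resolution.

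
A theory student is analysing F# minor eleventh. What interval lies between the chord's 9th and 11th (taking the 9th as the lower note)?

minor third

Spelling the chord: F#-A-C#-E-G#-B.
9th = G#; 11th = B.
G# up to B is 3 semitones, a half step narrower than a major third, so the interval is minor.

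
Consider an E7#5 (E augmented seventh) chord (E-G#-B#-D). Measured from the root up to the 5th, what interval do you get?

A5

That puts E below B#.
From E to B#: 8 semitones over a fifth = augmented.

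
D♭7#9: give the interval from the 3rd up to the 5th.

The chord tones of D♭7#9 (D♭ dominant seventh sharp nine) are D♭-F-A♭-C♭-E.
3rd = F; 5th = A♭.
3 letter names make it a third; at 3 semitones (a half step narrower than major) the quality is minor.

minor 3rd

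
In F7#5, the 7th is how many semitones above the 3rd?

F augmented seventh is spelled F–A–C#–Eb.
A to Eb is a diminished fifth: 6 semitones.

6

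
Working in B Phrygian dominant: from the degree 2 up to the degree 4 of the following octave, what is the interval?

M10

Spelling B Phrygian dominant: B C D# E F# G A.
Degree 2 = C; 4th scale degree (up an octave) = E.
From C to E is 16 semitones, exactly the major tenth.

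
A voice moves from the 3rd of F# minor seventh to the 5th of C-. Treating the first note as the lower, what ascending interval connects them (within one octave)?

F# minor seventh has A as its 3rd, and C- has G as its 5th.
7 letter names make it a seventh; at 10 semitones (a half step narrower than major) the quality is minor.

minor seventh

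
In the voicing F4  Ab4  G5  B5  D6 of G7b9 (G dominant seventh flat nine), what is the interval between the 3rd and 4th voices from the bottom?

M3

Those voices are G5 and B5.
From G to B is 4 semitones, exactly the major third.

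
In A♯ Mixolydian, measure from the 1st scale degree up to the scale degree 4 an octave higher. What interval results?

P11

A♯ mixolydian: A♯ B♯ C𝄪 D♯ E♯ F𝄪 G♯.
1st scale degree = A♯; 4th degree (up an octave) = D♯.
Counting 11 letters and 17 half steps from A♯ gives a perfect eleventh.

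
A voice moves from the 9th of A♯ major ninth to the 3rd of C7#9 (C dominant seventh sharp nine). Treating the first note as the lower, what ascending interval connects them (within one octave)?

The 9th of A♯ major ninth is B♯; the 3rd of C7#9 (C dominant seventh sharp nine) is E.
4 letter names make it a fourth; at 4 semitones (a half step narrower than perfect) the quality is diminished.

diminished fourth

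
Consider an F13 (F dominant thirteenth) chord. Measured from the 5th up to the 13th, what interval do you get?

Spelling the chord: F-A-C-Eb-G-D.
That puts C below D.
C up to D spans 9 letter names and 14 semitones — a major ninth.

major 9th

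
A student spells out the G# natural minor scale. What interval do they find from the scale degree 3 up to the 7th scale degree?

G# natural minor: G# A# B C# D# E F#.
The scale degree 3 is B and the degree 7 is F#.
From B to F# is 7 semitones, exactly the perfect fifth.

perfect fifth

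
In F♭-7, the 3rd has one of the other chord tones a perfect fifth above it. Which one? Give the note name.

Spelling the chord: F♭-A𝄫-C♭-E𝄫.
The 3rd is A𝄫. A perfect fifth above A𝄫 is E𝄫.
E𝄫 is the chord's 7th.

Ebb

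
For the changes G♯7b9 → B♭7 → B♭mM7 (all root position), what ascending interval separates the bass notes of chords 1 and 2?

diminished third

The roots are G♯ and B♭.
3 letter names make it a third; at 2 semitones (a whole step narrower than major) the quality is diminished.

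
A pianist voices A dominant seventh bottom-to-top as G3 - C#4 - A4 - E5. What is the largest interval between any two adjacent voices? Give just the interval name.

minor 6th

Adjacent intervals: G3→C#4 = augmented fourth; C#4→A4 = minor sixth; A4→E5 = perfect fifth.
The largest is C#4 to A4, a minor sixth (8 semitones).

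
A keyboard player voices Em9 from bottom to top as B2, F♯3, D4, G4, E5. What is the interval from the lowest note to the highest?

The outer voices are B2 and E5.
Counting 18 letters and 29 half steps from B gives a perfect 18th.

perfect 18th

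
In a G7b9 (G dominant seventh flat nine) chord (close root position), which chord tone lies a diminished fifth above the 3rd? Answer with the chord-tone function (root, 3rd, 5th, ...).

7th

G7b9 is spelled G, B, D, F, A♭.
The 3rd is B. A diminished fifth above B is F.
F is the chord's 7th.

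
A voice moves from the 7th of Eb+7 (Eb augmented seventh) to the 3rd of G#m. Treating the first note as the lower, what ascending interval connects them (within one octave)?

Eb+7 (Eb augmented seventh) has Db as its 7th, and G#m has B as its 3rd.
6 letter names make it a sixth; at 10 semitones (a half step wider than major) the quality is augmented.

augmented sixth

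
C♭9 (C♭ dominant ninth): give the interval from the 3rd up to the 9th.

minor seventh

Spelling the chord: C♭, E♭, G♭, B𝄫, D♭.
That puts E♭ below D♭.
E♭ up to D♭ is 10 semitones, a half step narrower than a major seventh, so the interval is minor.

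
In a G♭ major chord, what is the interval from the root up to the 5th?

G♭ (G♭ major): G♭, B♭, D♭.
The root is G♭ and the 5th is D♭.
From G♭ to D♭ is 7 semitones, exactly the perfect fifth.

perfect fifth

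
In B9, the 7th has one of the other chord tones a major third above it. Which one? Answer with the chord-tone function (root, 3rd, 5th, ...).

9th

B9 (B dominant ninth): B D# F# A C#.
The 7th is A. A major third above A is C#.
C# is the chord's 9th.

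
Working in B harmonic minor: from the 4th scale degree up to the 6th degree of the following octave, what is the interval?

Spelling B harmonic minor: B C♯ D E F♯ G A♯.
That puts E below G.
10 letter names make it a tenth; at 15 semitones (a half step narrower than major) the quality is minor.

minor tenth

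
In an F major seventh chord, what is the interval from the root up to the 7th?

Spelling the chord: F-A-C-E.
So we need the interval from F up to E.
Counting 7 letters and 11 half steps from F gives a major seventh.

major seventh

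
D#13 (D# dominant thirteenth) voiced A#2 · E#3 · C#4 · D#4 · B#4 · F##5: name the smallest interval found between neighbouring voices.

Adjacent intervals: A#2→E#3 = perfect fifth; E#3→C#4 = minor sixth; C#4→D#4 = major second; D#4→B#4 = major sixth; B#4→F##5 = perfect fifth.
The smallest is C#4 to D#4, a major second (2 semitones).

major second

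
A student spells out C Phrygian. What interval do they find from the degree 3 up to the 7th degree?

perfect fifth

The scale runs C D♭ E♭ F G A♭ B♭.
That puts E♭ below B♭.
E♭ up to B♭ spans 5 letter names and 7 semitones — a perfect fifth.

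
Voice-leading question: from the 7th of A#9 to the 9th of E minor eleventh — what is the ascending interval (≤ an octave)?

minor seventh

The 7th of A#9 is G#; the 9th of E minor eleventh is F#.
G# up to F# is 10 semitones, a half step narrower than a major seventh, so the interval is minor.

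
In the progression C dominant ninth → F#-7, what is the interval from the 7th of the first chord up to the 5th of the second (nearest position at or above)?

augmented second

The 7th of C dominant ninth is Bb; the 5th of F#-7 is C#.
From Bb to C#: 3 semitones over a second = augmented.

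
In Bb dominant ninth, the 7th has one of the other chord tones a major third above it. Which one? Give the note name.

C

Bb9 is spelled Bb, D, F, Ab, C.
The 7th is Ab. A major third above Ab is C.
C is the chord's 9th.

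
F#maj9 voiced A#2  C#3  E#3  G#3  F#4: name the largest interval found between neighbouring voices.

Adjacent intervals: A#2→C#3 = minor third; C#3→E#3 = major third; E#3→G#3 = minor third; G#3→F#4 = minor seventh.
The largest is G#3 to F#4, a minor seventh (10 semitones).

minor seventh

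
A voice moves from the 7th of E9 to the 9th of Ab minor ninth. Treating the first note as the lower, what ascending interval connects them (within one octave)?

The 7th of E9 is D; the 9th of Ab minor ninth is Bb.
D up to Bb is 8 semitones, a half step narrower than a major sixth, so the interval is minor.

minor sixth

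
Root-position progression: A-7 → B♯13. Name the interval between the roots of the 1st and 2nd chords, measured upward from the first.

augmented second

The roots are A and B♯.
A up to B♯ is 3 semitones, a half step wider than a major second, so the interval is augmented.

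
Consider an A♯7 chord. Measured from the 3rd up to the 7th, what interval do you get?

The chord tones of A♯ dominant seventh are A♯–C𝄪–E♯–G♯.
So we need the interval from C𝄪 up to G♯.
From C𝄪 to G♯: 6 semitones over a fifth = diminished.

diminished fifth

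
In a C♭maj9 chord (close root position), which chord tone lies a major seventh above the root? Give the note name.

Bb

C♭ major ninth: C♭-E♭-G♭-B♭-D♭.
The root is C♭. A major seventh above C♭ is B♭.
B♭ is the chord's 7th.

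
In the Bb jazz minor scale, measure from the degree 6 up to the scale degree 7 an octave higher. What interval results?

major 9th

Spelling the Bb jazz minor scale: Bb C Db Eb F G A.
So we need the interval from G up to A.
From G to A is 14 semitones, exactly the major ninth.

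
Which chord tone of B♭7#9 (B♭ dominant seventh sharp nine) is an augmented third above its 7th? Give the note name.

C#

The chord tones of B♭7#9 are B♭–D–F–A♭–C♯.
The 7th is A♭. An augmented third above A♭ is C♯.
C♯ is the chord's 9th.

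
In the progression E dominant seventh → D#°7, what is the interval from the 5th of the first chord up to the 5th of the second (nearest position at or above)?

E dominant seventh has B as its 5th, and D#°7 has A as its 5th.
7 letter names make it a seventh; at 10 semitones (a half step narrower than major) the quality is minor.

m7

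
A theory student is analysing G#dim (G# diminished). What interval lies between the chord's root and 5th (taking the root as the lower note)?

The chord tones of G#° are G#–B–D.
The root is G# and the 5th is D.
G# up to D is 6 semitones, a half step narrower than a perfect fifth, so the interval is diminished.

d5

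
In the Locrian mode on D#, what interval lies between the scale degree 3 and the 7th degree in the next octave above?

D# locrian: D# E F# G# A B C#.
That puts F# below C#.
F# up to C# spans 12 letter names and 19 semitones — a perfect twelfth.

perfect twelfth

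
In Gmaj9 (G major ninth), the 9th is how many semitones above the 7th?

3

G major ninth is spelled G-B-D-F♯-A.
F♯ to A is a minor third: 3 semitones.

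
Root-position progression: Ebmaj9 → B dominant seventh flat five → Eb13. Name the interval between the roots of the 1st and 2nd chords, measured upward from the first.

augmented 5th

The roots are Eb and B.
5 letter names make it a fifth; at 8 semitones (a half step wider than perfect) the quality is augmented.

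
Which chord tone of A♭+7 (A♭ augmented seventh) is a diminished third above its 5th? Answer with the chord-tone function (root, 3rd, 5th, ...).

7th

The chord tones of A♭7#5 (A♭ augmented seventh) are A♭ C E G♭.
The 5th is E. A diminished third above E is G♭.
G♭ is the chord's 7th.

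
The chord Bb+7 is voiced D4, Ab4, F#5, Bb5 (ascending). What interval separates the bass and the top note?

minor thirteenth

The outer voices are D4 and Bb5.
13 letter names make it a thirteenth; at 20 semitones (a half step narrower than major) the quality is minor.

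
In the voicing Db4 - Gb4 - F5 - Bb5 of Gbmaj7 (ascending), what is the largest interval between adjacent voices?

Adjacent intervals: Db4→Gb4 = perfect fourth; Gb4→F5 = major seventh; F5→Bb5 = perfect fourth.
The largest is Gb4 to F5, a major seventh (11 semitones).

major seventh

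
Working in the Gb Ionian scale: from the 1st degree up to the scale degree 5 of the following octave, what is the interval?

perfect twelfth

Gb major: Gb Ab Bb Cb Db Eb F.
So we need the interval from Gb up to Db.
Counting 12 letters and 19 half steps from Gb gives a perfect twelfth.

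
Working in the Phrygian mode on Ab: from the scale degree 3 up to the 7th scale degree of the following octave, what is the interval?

The scale runs Ab Bbb Cb Db Eb Fb Gb.
Scale degree 3 = Cb; 7th scale degree (up an octave) = Gb.
Counting 12 letters and 19 half steps from Cb gives a perfect twelfth.

perfect twelfth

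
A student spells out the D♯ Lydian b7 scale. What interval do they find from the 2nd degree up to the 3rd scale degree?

The scale runs D♯ E♯ F𝄪 G𝄪 A♯ B♯ C♯.
So we need the interval from E♯ up to F𝄪.
From E♯ to F𝄪 is 2 semitones, exactly the major second.

major 2nd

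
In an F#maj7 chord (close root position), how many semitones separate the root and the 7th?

11

F# major seventh is spelled F# A# C# E#.
F# to E# is a major seventh: 11 semitones.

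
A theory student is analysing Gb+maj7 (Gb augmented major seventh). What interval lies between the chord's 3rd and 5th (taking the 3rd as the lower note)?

major third

The chord tones of Gbmaj7#5 (Gb augmented major seventh) are Gb-Bb-D-F.
So we need the interval from Bb up to D.
Bb up to D spans 3 letter names and 4 semitones — a major third.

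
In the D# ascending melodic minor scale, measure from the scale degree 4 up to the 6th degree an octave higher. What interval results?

Spelling the D# ascending melodic minor scale: D# E# F# G# A# B# C##.
Scale degree 4 = G#; scale degree 6 (up an octave) = B#.
From G# to B# is 16 semitones, exactly the major tenth.

M10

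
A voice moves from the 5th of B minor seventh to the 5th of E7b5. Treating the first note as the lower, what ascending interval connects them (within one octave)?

B minor seventh has F♯ as its 5th, and E7b5 has B♭ as its 5th.
4 letter names make it a fourth; at 4 semitones (a half step narrower than perfect) the quality is diminished.

diminished fourth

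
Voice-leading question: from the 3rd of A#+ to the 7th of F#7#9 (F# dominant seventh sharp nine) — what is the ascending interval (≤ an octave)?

A#+ has C## as its 3rd, and F#7#9 (F# dominant seventh sharp nine) has E as its 7th.
C## up to E is 2 semitones, a whole step narrower than a major third, so the interval is diminished.

diminished third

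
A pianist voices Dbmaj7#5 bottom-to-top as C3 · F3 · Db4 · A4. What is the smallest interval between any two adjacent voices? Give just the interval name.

perfect fourth

Adjacent intervals: C3→F3 = perfect fourth; F3→Db4 = minor sixth; Db4→A4 = augmented fifth.
The smallest is C3 to F3, a perfect fourth (5 semitones).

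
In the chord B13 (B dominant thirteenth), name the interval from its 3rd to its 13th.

Spelling the chord: B D# F# A C# G#.
That puts D# below G#.
From D# to G# is 17 semitones, exactly the perfect eleventh.

perfect 11th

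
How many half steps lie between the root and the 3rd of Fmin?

Fmin: F-Ab-C.
F to Ab is a minor third: 3 semitones.

3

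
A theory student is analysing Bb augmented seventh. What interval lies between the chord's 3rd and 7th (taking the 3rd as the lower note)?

d5

Spelling the chord: Bb, D, F#, Ab.
3rd = D; 7th = Ab.
D up to Ab is 6 semitones, a half step narrower than a perfect fifth, so the interval is diminished.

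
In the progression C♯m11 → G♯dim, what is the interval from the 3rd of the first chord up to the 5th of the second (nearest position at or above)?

minor seventh

The 3rd of C♯m11 is E; the 5th of G♯dim is D.
From E to D: 10 semitones over a seventh = minor.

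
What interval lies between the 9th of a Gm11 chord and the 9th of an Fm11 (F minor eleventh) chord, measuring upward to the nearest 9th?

m7

The 9th of Gm11 is A; the 9th of Fm11 (F minor eleventh) is G.
7 letter names make it a seventh; at 10 semitones (a half step narrower than major) the quality is minor.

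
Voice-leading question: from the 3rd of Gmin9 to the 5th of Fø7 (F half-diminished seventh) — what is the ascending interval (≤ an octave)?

minor second

Gmin9 has Bb as its 3rd, and Fø7 (F half-diminished seventh) has Cb as its 5th.
Bb up to Cb is 1 semitone, a half step narrower than a major second, so the interval is minor.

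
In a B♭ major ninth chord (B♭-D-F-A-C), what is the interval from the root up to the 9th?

major ninth

So we need the interval from B♭ up to C.
From B♭ to C is 14 semitones, exactly the major ninth.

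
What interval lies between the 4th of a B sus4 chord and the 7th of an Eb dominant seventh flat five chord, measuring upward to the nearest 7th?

B sus4 has E as its 4th, and Eb dominant seventh flat five has Db as its 7th.
7 letter names make it a seventh; at 9 semitones (a whole step narrower than major) the quality is diminished.

diminished seventh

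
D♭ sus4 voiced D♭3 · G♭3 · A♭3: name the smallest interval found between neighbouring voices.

major second

Adjacent intervals: D♭3→G♭3 = perfect fourth; G♭3→A♭3 = major second.
The smallest is G♭3 to A♭3, a major second (2 semitones).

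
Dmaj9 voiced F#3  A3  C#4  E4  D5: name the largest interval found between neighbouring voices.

Adjacent intervals: F#3→A3 = minor third; A3→C#4 = major third; C#4→E4 = minor third; E4→D5 = minor seventh.
The largest is E4 to D5, a minor seventh (10 semitones).

minor seventh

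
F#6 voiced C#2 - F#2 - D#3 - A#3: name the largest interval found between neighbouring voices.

major sixth

Adjacent intervals: C#2→F#2 = perfect fourth; F#2→D#3 = major sixth; D#3→A#3 = perfect fifth.
The largest is F#2 to D#3, a major sixth (9 semitones).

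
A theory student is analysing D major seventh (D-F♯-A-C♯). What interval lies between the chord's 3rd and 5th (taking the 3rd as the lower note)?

3rd = F♯; 5th = A.
From F♯ to A: 3 semitones over a third = minor.

m3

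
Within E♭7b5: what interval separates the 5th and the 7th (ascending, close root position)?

M3

Spelling the chord: E♭ G B𝄫 D♭.
The 5th is B𝄫 and the 7th is D♭.
From B𝄫 to D♭ is 4 semitones, exactly the major third.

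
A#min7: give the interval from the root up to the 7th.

A#m7 is spelled A#-C#-E#-G#.
The root is A# and the 7th is G#.
A# up to G# is 10 semitones, a half step narrower than a major seventh, so the interval is minor.

minor seventh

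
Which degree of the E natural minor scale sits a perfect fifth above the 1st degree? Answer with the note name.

B

The scale is E F# G A B C D.
The 1st degree is E; a perfect fifth above that is B — scale degree 5.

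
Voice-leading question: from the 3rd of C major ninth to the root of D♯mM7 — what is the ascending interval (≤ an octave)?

C major ninth has E as its 3rd, and D♯mM7 has D♯ as its root.
Counting 7 letters and 11 half steps from E gives a major seventh.

major 7th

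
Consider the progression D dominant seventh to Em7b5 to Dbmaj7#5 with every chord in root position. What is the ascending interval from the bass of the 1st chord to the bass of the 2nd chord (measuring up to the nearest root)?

major second

The roots are D and E.
D up to E spans 2 letter names and 2 semitones — a major second.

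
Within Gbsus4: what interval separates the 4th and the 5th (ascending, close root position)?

major second

Gbsus4 is spelled Gb, Cb, Db.
That puts Cb below Db.
From Cb to Db is 2 semitones, exactly the major second.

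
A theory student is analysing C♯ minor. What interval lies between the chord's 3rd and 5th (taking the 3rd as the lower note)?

Spelling the chord: C♯, E, G♯.
The 3rd is E and the 5th is G♯.
Counting 3 letters and 4 half steps from E gives a major third.

M3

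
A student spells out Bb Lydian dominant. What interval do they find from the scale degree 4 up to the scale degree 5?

Spelling Bb Lydian dominant: Bb C D E F G Ab.
So we need the interval from E up to F.
E up to F is 1 semitone, a half step narrower than a major second, so the interval is minor.

m2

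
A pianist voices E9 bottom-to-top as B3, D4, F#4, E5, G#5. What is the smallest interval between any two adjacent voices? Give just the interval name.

m3

Adjacent intervals: B3→D4 = minor third; D4→F#4 = major third; F#4→E5 = minor seventh; E5→G#5 = major third.
The smallest is B3 to D4, a minor third (3 semitones).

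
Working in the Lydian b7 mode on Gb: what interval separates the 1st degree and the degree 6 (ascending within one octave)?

major sixth

Gb lydian dominant: Gb Ab Bb C Db Eb Fb.
So we need the interval from Gb up to Eb.
From Gb to Eb is 9 semitones, exactly the major sixth.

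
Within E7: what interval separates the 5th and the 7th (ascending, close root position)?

m3

The chord tones of E dominant seventh are E G♯ B D.
5th = B; 7th = D.
3 letter names make it a third; at 3 semitones (a half step narrower than major) the quality is minor.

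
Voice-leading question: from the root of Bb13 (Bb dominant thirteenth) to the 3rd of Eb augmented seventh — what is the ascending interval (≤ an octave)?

major sixth

Bb13 (Bb dominant thirteenth) has Bb as its root, and Eb augmented seventh has G as its 3rd.
Bb up to G spans 6 letter names and 9 semitones — a major sixth.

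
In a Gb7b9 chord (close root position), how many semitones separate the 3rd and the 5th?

Gb dominant seventh flat nine: Gb-Bb-Db-Fb-Abb.
Bb to Db is a minor third: 3 semitones.

3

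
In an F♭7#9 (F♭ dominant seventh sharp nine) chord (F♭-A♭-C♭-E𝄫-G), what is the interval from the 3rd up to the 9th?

major 7th

That puts A♭ below G.
From A♭ to G is 11 semitones, exactly the major seventh.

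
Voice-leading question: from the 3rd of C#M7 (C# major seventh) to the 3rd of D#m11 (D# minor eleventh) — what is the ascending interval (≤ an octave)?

minor second

C#M7 (C# major seventh) has E# as its 3rd, and D#m11 (D# minor eleventh) has F# as its 3rd.
From E# to F#: 1 semitone over a second = minor.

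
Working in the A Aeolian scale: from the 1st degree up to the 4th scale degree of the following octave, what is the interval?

A natural minor: A B C D E F G.
That puts A below D.
From A to D is 17 semitones, exactly the perfect eleventh.

perfect eleventh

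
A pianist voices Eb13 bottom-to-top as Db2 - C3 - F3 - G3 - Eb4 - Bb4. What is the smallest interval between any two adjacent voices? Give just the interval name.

M2

Adjacent intervals: Db2→C3 = major seventh; C3→F3 = perfect fourth; F3→G3 = major second; G3→Eb4 = minor sixth; Eb4→Bb4 = perfect fifth.
The smallest is F3 to G3, a major second (2 semitones).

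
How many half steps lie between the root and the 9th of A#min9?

14

Spelling the chord: A# C# E# G# B#.
A# to B# is a major ninth: 14 semitones.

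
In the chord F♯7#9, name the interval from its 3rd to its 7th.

Spelling the chord: F♯ A♯ C♯ E G𝄪.
That puts A♯ below E.
A♯ up to E is 6 semitones, a half step narrower than a perfect fifth, so the interval is diminished.

diminished fifth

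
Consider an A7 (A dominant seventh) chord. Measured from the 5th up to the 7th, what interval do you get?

Spelling the chord: A–C#–E–G.
The 5th is E and the 7th is G.
E up to G is 3 semitones, a half step narrower than a major third, so the interval is minor.

minor 3rd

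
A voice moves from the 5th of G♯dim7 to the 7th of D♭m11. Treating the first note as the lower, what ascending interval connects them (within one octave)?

diminished seventh

G♯dim7 has D as its 5th, and D♭m11 has C♭ as its 7th.
7 letter names make it a seventh; at 9 semitones (a whole step narrower than major) the quality is diminished.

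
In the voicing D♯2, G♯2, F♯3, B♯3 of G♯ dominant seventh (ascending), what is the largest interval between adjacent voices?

Adjacent intervals: D♯2→G♯2 = perfect fourth; G♯2→F♯3 = minor seventh; F♯3→B♯3 = augmented fourth.
The largest is G♯2 to F♯3, a minor seventh (10 semitones).

minor seventh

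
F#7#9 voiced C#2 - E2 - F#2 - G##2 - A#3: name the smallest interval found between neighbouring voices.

Adjacent intervals: C#2→E2 = minor third; E2→F#2 = major second; F#2→G##2 = augmented second; G##2→A#3 = minor ninth.
The smallest is E2 to F#2, a major second (2 semitones).

major second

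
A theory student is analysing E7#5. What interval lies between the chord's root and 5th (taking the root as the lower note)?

Spelling the chord: E, G#, B#, D.
That puts E below B#.
From E to B#: 8 semitones over a fifth = augmented.

augmented 5th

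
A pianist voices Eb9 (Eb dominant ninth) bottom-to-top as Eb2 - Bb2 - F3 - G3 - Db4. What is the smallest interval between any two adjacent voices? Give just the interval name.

major second

Adjacent intervals: Eb2→Bb2 = perfect fifth; Bb2→F3 = perfect fifth; F3→G3 = major second; G3→Db4 = diminished fifth.
The smallest is F3 to G3, a major second (2 semitones).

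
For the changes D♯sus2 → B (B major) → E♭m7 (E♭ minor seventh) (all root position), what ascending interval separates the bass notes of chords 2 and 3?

The roots are B and E♭.
From B to E♭: 4 semitones over a fourth = diminished.

d4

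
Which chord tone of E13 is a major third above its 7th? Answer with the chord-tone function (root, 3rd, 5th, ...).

The chord tones of E13 (E dominant thirteenth) are E-G#-B-D-F#-C#.
The 7th is D. A major third above D is F#.
F# is the chord's 9th.

9th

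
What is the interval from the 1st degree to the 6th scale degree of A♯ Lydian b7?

Spelling A♯ Lydian b7: A♯ B♯ C𝄪 D𝄪 E♯ F𝄪 G♯.
The 1st degree is A♯ and the scale degree 6 is F𝄪.
From A♯ to F𝄪 is 9 semitones, exactly the major sixth.

major sixth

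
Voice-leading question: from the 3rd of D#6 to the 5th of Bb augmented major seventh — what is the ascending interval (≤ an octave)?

D#6 has F## as its 3rd, and Bb augmented major seventh has F# as its 5th.
8 letter names make it an octave; at 11 semitones (a half step narrower than perfect) the quality is diminished.

diminished octave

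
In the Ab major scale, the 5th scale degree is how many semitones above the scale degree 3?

The scale is Ab Bb C Db Eb F G.
C up to Eb is a minor third — 3 semitones.

3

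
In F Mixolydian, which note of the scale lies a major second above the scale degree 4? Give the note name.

The scale is F G A B♭ C D E♭.
The scale degree 4 is B♭; a major second above that is C — scale degree 5.

C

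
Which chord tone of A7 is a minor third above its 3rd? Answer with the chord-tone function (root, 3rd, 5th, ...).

The chord tones of A7 (A dominant seventh) are A-C#-E-G.
The 3rd is C#. A minor third above C# is E.
E is the chord's 5th.

5th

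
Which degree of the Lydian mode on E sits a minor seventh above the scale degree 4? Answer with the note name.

The scale is E F# G# A# B C# D#.
The scale degree 4 is A#; a minor seventh above that is G# — scale degree 3.

G#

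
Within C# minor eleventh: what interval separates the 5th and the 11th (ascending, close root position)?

C# minor eleventh: C# E G# B D# F#.
5th = G#; 11th = F#.
From G# to F#: 10 semitones over a seventh = minor.

minor seventh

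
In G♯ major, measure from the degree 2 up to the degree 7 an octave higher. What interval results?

Spelling G♯ major: G♯ A♯ B♯ C♯ D♯ E♯ F𝄪.
That puts A♯ below F𝄪.
Counting 13 letters and 21 half steps from A♯ gives a major thirteenth.

major thirteenth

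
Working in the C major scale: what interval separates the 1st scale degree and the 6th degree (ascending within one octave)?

major 6th

The scale runs C D E F G A B.
The 1st scale degree is C and the degree 6 is A.
From C to A is 9 semitones, exactly the major sixth.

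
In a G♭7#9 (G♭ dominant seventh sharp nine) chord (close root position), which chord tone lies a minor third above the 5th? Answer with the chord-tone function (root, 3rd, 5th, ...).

7th

G♭7#9 (G♭ dominant seventh sharp nine) is spelled G♭-B♭-D♭-F♭-A.
The 5th is D♭. A minor third above D♭ is F♭.
F♭ is the chord's 7th.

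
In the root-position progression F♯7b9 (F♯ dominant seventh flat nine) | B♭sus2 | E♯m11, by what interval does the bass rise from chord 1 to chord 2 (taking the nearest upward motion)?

The roots are F♯ and B♭.
4 letter names make it a fourth; at 4 semitones (a half step narrower than perfect) the quality is diminished.

d4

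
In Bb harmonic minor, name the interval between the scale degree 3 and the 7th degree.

The scale runs Bb C Db Eb F Gb A.
Scale degree 3 = Db; 7th degree = A.
From Db to A: 8 semitones over a fifth = augmented.

A5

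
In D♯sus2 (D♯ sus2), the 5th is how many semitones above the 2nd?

D♯ sus2 is spelled D♯ E♯ A♯.
E♯ to A♯ is a perfect fourth: 5 semitones.

5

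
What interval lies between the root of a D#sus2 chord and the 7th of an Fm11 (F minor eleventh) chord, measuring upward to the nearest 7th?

D#sus2 has D# as its root, and Fm11 (F minor eleventh) has Eb as its 7th.
2 letter names make it a second; at 0 semitones (a whole step narrower than major) the quality is diminished.

d2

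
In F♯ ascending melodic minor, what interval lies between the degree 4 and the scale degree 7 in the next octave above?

F♯ melodic minor: F♯ G♯ A B C♯ D♯ E♯.
The degree 4 is B and the degree 7 (up an octave) is E♯.
B up to E♯ is 18 semitones, a half step wider than a perfect eleventh, so the interval is augmented.

augmented 11th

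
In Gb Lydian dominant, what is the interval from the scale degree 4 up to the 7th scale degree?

Spelling Gb Lydian dominant: Gb Ab Bb C Db Eb Fb.
Scale degree 4 = C; 7th degree = Fb.
C up to Fb is 4 semitones, a half step narrower than a perfect fourth, so the interval is diminished.

diminished 4th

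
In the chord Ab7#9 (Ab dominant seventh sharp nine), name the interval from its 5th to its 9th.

Ab dominant seventh sharp nine is spelled Ab, C, Eb, Gb, B.
So we need the interval from Eb up to B.
Eb up to B is 8 semitones, a half step wider than a perfect fifth, so the interval is augmented.

augmented fifth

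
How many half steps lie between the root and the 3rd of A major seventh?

4

AM7 is spelled A C# E G#.
A to C# is a major third: 4 semitones.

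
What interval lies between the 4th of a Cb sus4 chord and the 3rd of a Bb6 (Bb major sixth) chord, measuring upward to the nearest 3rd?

augmented 6th

Cb sus4 has Fb as its 4th, and Bb6 (Bb major sixth) has D as its 3rd.
From Fb to D: 10 semitones over a sixth = augmented.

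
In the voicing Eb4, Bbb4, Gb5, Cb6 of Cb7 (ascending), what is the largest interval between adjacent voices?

Adjacent intervals: Eb4→Bbb4 = diminished fifth; Bbb4→Gb5 = major sixth; Gb5→Cb6 = perfect fourth.
The largest is Bbb4 to Gb5, a major sixth (9 semitones).

major sixth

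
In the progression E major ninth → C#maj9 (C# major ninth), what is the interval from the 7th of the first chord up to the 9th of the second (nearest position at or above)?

E major ninth has D# as its 7th, and C#maj9 (C# major ninth) has D# as its 9th.
Counting 1 letters and 0 half steps from D# gives a perfect unison.

P1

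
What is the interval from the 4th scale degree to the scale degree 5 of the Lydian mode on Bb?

m2

Bb lydian: Bb C D E F G A.
4th scale degree = E; degree 5 = F.
E up to F is 1 semitone, a half step narrower than a major second, so the interval is minor.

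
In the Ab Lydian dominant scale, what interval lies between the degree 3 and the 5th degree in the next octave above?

minor tenth

Ab lydian dominant: Ab Bb C D Eb F Gb.
Degree 3 = C; degree 5 (up an octave) = Eb.
10 letter names make it a tenth; at 15 semitones (a half step narrower than major) the quality is minor.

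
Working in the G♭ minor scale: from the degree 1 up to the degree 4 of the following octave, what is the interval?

G♭ natural minor: G♭ A♭ B𝄫 C♭ D♭ E𝄫 F♭.
The degree 1 is G♭ and the degree 4 (up an octave) is C♭.
G♭ up to C♭ spans 11 letter names and 17 semitones — a perfect eleventh.

perfect eleventh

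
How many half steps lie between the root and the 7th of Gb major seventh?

11

The chord tones of Gbmaj7 are Gb Bb Db F.
Gb to F is a major seventh: 11 semitones.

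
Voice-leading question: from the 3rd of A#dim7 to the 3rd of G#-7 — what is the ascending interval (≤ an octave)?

A#dim7 has C# as its 3rd, and G#-7 has B as its 3rd.
7 letter names make it a seventh; at 10 semitones (a half step narrower than major) the quality is minor.

m7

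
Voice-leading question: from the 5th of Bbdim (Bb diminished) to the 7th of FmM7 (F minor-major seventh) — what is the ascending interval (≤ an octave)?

The 5th of Bbdim (Bb diminished) is Fb; the 7th of FmM7 (F minor-major seventh) is E.
Fb up to E is 12 semitones, a half step wider than a major seventh, so the interval is augmented.

augmented 7th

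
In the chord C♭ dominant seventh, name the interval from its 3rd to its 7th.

Spelling the chord: C♭-E♭-G♭-B𝄫.
The 3rd is E♭ and the 7th is B𝄫.
5 letter names make it a fifth; at 6 semitones (a half step narrower than perfect) the quality is diminished.

diminished fifth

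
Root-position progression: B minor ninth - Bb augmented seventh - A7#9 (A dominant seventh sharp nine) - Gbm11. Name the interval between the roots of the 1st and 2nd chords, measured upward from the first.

diminished octave

The roots are B and Bb.
8 letter names make it an octave; at 11 semitones (a half step narrower than perfect) the quality is diminished.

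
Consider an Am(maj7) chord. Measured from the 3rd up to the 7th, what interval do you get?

AmM7: A, C, E, G#.
So we need the interval from C up to G#.
C up to G# is 8 semitones, a half step wider than a perfect fifth, so the interval is augmented.

augmented fifth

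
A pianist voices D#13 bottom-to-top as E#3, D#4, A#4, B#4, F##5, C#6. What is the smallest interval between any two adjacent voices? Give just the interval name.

Adjacent intervals: E#3→D#4 = minor seventh; D#4→A#4 = perfect fifth; A#4→B#4 = major second; B#4→F##5 = perfect fifth; F##5→C#6 = diminished fifth.
The smallest is A#4 to B#4, a major second (2 semitones).

major 2nd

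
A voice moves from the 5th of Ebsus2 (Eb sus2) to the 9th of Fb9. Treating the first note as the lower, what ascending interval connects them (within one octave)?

The 5th of Ebsus2 (Eb sus2) is Bb; the 9th of Fb9 is Gb.
6 letter names make it a sixth; at 8 semitones (a half step narrower than major) the quality is minor.

minor sixth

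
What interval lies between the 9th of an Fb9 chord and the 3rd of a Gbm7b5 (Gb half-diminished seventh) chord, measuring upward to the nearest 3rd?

minor third

The 9th of Fb9 is Gb; the 3rd of Gbm7b5 (Gb half-diminished seventh) is Bbb.
Gb up to Bbb is 3 semitones, a half step narrower than a major third, so the interval is minor.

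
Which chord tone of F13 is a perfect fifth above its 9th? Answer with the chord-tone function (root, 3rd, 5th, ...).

13th

The chord tones of F13 are F A C E♭ G D.
The 9th is G. A perfect fifth above G is D.
D is the chord's 13th.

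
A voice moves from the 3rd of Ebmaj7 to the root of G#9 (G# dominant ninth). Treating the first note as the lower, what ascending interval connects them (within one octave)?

augmented unison

The 3rd of Ebmaj7 is G; the root of G#9 (G# dominant ninth) is G#.
1 letter names make it a unison; at 1 semitone (a half step wider than perfect) the quality is augmented.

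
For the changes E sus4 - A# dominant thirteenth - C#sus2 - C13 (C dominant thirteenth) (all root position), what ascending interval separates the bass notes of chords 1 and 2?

The roots are E and A#.
From E to A#: 6 semitones over a fourth = augmented.

augmented fourth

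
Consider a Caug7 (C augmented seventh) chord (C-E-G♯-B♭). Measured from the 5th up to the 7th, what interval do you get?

The 5th is G♯ and the 7th is B♭.
3 letter names make it a third; at 2 semitones (a whole step narrower than major) the quality is diminished.

diminished 3rd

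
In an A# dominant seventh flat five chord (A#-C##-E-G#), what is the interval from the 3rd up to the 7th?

3rd = C##; 7th = G#.
5 letter names make it a fifth; at 6 semitones (a half step narrower than perfect) the quality is diminished.

diminished 5th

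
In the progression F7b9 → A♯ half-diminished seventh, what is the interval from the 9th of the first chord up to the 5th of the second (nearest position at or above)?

F7b9 has G♭ as its 9th, and A♯ half-diminished seventh has E as its 5th.
From G♭ to E: 10 semitones over a sixth = augmented.

augmented sixth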